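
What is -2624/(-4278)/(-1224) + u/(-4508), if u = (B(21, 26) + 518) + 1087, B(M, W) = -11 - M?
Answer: -22414361/64144332 ≈ -0.34944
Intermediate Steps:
u = 1573 (u = ((-11 - 1*21) + 518) + 1087 = ((-11 - 21) + 518) + 1087 = (-32 + 518) + 1087 = 486 + 1087 = 1573)
-2624/(-4278)/(-1224) + u/(-4508) = -2624/(-4278)/(-1224) + 1573/(-4508) = -2624*(-1/4278)*(-1/1224) + 1573*(-1/4508) = (1312/2139)*(-1/1224) - 1573/4508 = -164/327267 - 1573/4508 = -22414361/64144332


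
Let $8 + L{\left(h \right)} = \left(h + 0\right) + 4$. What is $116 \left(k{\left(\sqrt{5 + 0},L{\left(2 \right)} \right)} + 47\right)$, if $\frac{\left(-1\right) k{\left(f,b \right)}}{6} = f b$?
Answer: $5452 + 1392 \sqrt{5} \approx 8564.6$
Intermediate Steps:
$L{\left(h \right)} = -4 + h$ ($L{\left(h \right)} = -8 + \left(\left(h + 0\right) + 4\right) = -8 + \left(h + 4\right) = -8 + \left(4 + h\right) = -4 + h$)
$k{\left(f,b \right)} = - 6 b f$ ($k{\left(f,b \right)} = - 6 f b = - 6 b f$)
$116 \left(k{\left(\sqrt{5 + 0},L{\left(2 \right)} \right)} + 47\right) = 116 \left(- 6 \left(-4 + 2\right) \sqrt{5 + 0} + 47\right) = 116 \left(\left(-6\right) \left(-2\right) \sqrt{5} + 47\right) = 116 \left(12 \sqrt{5} + 47\right) = 116 \left(47 + 12 \sqrt{5}\right) = 5452 + 1392 \sqrt{5}$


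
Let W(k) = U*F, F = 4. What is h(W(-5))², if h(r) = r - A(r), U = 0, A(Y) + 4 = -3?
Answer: 49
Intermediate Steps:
A(Y) = -7 (A(Y) = -4 - 3 = -7)
W(k) = 0 (W(k) = 0*4 = 0)
h(r) = 7 + r (h(r) = r - 1*(-7) = r + 7 = 7 + r)
h(W(-5))² = (7 + 0)² = 7² = 49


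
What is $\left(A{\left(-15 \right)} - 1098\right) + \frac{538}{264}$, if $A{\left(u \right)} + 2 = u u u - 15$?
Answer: $- \frac{592411}{132} \approx -4488.0$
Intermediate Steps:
$A{\left(u \right)} = -17 + u^{3}$ ($A{\left(u \right)} = -2 + \left(u u u - 15\right) = -2 + \left(u^{2} u - 15\right) = -2 + \left(u^{3} - 15\right) = -2 + \left(-15 + u^{3}\right) = -17 + u^{3}$)
$\left(A{\left(-15 \right)} - 1098\right) + \frac{538}{264} = \left(\left(-17 + \left(-15\right)^{3}\right) - 1098\right) + \frac{538}{264} = \left(\left(-17 - 3375\right) - 1098\right) + 538 \cdot \frac{1}{264} = \left(-3392 - 1098\right) + \frac{269}{132} = -4490 + \frac{269}{132} = - \frac{592411}{132}$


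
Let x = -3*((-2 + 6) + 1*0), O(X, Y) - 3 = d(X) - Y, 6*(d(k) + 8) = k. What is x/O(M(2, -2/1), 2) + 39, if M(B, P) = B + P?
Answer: 285/7 ≈ 40.714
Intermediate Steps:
d(k) = -8 + k/6
O(X, Y) = -5 - Y + X/6 (O(X, Y) = 3 + ((-8 + X/6) - Y) = 3 + (-8 - Y + X/6) = -5 - Y + X/6)
x = -12 (x = -3*(4 + 0) = -3*4 = -12)
x/O(M(2, -2/1), 2) + 39 = -12/(-5 - 1*2 + (2 - 2/1)/6) + 39 = -12/(-5 - 2 + (2 - 2*1)/6) + 39 = -12/(-5 - 2 + (2 - 2)/6) + 39 = -12/(-5 - 2 + (⅙)*0) + 39 = -12/(-5 - 2 + 0) + 39 = -12/(-7) + 39 = -12*(-⅐) + 39 = 12/7 + 39 = 285/7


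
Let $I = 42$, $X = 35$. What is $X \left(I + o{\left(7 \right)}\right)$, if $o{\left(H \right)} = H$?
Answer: $1715$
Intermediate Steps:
$X \left(I + o{\left(7 \right)}\right) = 35 \left(42 + 7\right) = 35 \cdot 49 = 1715$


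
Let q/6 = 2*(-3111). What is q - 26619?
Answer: -63951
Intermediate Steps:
q = -37332 (q = 6*(2*(-3111)) = 6*(-6222) = -37332)
q - 26619 = -37332 - 26619 = -63951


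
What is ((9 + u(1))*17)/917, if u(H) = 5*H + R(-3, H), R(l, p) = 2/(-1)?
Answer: 204/917 ≈ 0.22246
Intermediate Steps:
R(l, p) = -2 (R(l, p) = 2*(-1) = -2)
u(H) = -2 + 5*H (u(H) = 5*H - 2 = -2 + 5*H)
((9 + u(1))*17)/917 = ((9 + (-2 + 5*1))*17)/917 = ((9 + (-2 + 5))*17)*(1/917) = ((9 + 3)*17)*(1/917) = (12*17)*(1/917) = 204*(1/917) = 204/917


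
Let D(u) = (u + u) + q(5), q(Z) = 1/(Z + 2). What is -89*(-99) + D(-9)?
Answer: 61552/7 ≈ 8793.1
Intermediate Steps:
q(Z) = 1/(2 + Z)
D(u) = 1/7 + 2*u (D(u) = (u + u) + 1/(2 + 5) = 2*u + 1/7 = 1/7 + 2*u)
-89*(-99) + D(-9) = -89*(-99) + (1/7 + 2*(-9)) = 8811 + (1/7 - 18) = 8811 - 125/7 = 61552/7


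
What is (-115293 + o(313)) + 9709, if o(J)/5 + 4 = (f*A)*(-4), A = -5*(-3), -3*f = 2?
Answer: -105404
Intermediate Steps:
f = -⅔ (f = -⅓*2 = -⅔ ≈ -0.66667)
A = 15
o(J) = 180 (o(J) = -20 + 5*(-⅔*15*(-4)) = -20 + 5*(-10*(-4)) = -20 + 5*40 = -20 + 200 = 180)
(-115293 + o(313)) + 9709 = (-115293 + 180) + 9709 = -115113 + 9709 = -105404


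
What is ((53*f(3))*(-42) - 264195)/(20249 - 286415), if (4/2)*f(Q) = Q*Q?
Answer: 5078/4929 ≈ 1.0302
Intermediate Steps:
f(Q) = Q²/2 (f(Q) = (Q*Q)/2 = Q²/2)
((53*f(3))*(-42) - 264195)/(20249 - 286415) = ((53*((½)*3²))*(-42) - 264195)/(20249 - 286415) = ((53*((½)*9))*(-42) - 264195)/(-266166) = ((53*(9/2))*(-42) - 264195)*(-1/266166) = ((477/2)*(-42) - 264195)*(-1/266166) = (-10017 - 264195)*(-1/266166) = -274212*(-1/266166) = 5078/4929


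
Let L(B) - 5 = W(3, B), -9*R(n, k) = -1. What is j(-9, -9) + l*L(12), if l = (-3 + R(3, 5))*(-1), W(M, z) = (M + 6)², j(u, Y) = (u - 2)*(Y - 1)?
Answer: 3226/9 ≈ 358.44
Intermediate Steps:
j(u, Y) = (-1 + Y)*(-2 + u) (j(u, Y) = (-2 + u)*(-1 + Y) = (-1 + Y)*(-2 + u))
W(M, z) = (6 + M)²
R(n, k) = ⅑ (R(n, k) = -⅑*(-1) = ⅑)
L(B) = 86 (L(B) = 5 + (6 + 3)² = 5 + 9² = 5 + 81 = 86)
l = 26/9 (l = (-3 + ⅑)*(-1) = -26/9*(-1) = 26/9 ≈ 2.8889)
j(-9, -9) + l*L(12) = (2 - 1*(-9) - 2*(-9) - 9*(-9)) + (26/9)*86 = (2 + 9 + 18 + 81) + 2236/9 = 110 + 2236/9 = 3226/9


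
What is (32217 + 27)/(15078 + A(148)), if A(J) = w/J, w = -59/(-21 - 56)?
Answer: 367452624/171828947 ≈ 2.1385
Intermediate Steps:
w = 59/77 (w = -59/(-77) = -59*(-1/77) = 59/77 ≈ 0.76623)
A(J) = 59/(77*J)
(32217 + 27)/(15078 + A(148)) = (32217 + 27)/(15078 + (59/77)/148) = 32244/(15078 + (59/77)*(1/148)) = 32244/(15078 + 59/11396) = 32244/(171828947/11396) = 32244*(11396/171828947) = 367452624/171828947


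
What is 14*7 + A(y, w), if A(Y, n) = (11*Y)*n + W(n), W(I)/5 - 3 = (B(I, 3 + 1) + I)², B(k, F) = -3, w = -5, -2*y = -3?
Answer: 701/2 ≈ 350.50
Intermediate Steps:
y = 3/2 (y = -½*(-3) = 3/2 ≈ 1.5000)
W(I) = 15 + 5*(-3 + I)²
A(Y, n) = 15 + 5*(-3 + n)² + 11*Y*n (A(Y, n) = (11*Y)*n + (15 + 5*(-3 + n)²) = 11*Y*n + (15 + 5*(-3 + n)²) = 15 + 5*(-3 + n)² + 11*Y*n)
14*7 + A(y, w) = 14*7 + (15 + 5*(-3 - 5)² + 11*(3/2)*(-5)) = 98 + (15 + 5*(-8)² - 165/2) = 98 + (15 + 5*64 - 165/2) = 98 + (15 + 320 - 165/2) = 98 + 505/2 = 701/2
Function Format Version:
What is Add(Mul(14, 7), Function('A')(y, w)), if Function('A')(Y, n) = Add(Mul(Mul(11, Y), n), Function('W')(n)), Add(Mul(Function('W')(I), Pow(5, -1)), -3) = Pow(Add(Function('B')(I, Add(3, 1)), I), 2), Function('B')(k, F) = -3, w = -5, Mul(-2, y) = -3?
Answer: Rational(701, 2) ≈ 350.50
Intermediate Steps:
y = Rational(3, 2) (y = Mul(Rational(-1, 2), -3) = Rational(3, 2) ≈ 1.5000)
Function('W')(I) = Add(15, Mul(5, Pow(Add(-3, I), 2)))
Function('A')(Y, n) = Add(15, Mul(5, Pow(Add(-3, n), 2)), Mul(11, Y, n)) (Function('A')(Y, n) = Add(Mul(Mul(11, Y), n), Add(15, Mul(5, Pow(Add(-3, n), 2)))) = Add(Mul(11, Y, n), Add(15, Mul(5, Pow(Add(-3, n), 2)))) = Add(15, Mul(5, Pow(Add(-3, n), 2)), Mul(11, Y, n)))
Add(Mul(14, 7), Function('A')(y, w)) = Add(Mul(14, 7), Add(15, Mul(5, Pow(Add(-3, -5), 2)), Mul(11, Rational(3, 2), -5))) = Add(98, Add(15, Mul(5, Pow(-8, 2)), Rational(-165, 2))) = Add(98, Add(15, Mul(5, 64), Rational(-165, 2))) = Add(98, Add(15, 320, Rational(-165, 2))) = Add(98, Rational(505, 2)) = Rational(701, 2)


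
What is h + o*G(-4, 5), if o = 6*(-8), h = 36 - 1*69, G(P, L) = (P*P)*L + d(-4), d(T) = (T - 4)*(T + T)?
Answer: -6945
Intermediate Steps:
d(T) = 2*T*(-4 + T) (d(T) = (-4 + T)*(2*T) = 2*T*(-4 + T))
G(P, L) = 64 + L*P**2 (G(P, L) = (P*P)*L + 2*(-4)*(-4 - 4) = P**2*L + 2*(-4)*(-8) = L*P**2 + 64 = 64 + L*P**2)
h = -33 (h = 36 - 69 = -33)
o = -48
h + o*G(-4, 5) = -33 - 48*(64 + 5*(-4)**2) = -33 - 48*(64 + 5*16) = -33 - 48*(64 + 80) = -33 - 48*144 = -33 - 6912 = -6945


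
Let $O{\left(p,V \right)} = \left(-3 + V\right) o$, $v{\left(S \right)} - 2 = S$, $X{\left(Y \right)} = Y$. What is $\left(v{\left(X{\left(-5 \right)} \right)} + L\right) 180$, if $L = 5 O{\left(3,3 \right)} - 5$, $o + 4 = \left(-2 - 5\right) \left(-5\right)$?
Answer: $-1440$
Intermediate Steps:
$o = 31$ ($o = -4 + \left(-2 - 5\right) \left(-5\right) = -4 - -35 = -4 + 35 = 31$)
$v{\left(S \right)} = 2 + S$
$O{\left(p,V \right)} = -93 + 31 V$ ($O{\left(p,V \right)} = \left(-3 + V\right) 31 = -93 + 31 V$)
$L = -5$ ($L = 5 \left(-93 + 31 \cdot 3\right) - 5 = 5 \left(-93 + 93\right) - 5 = 5 \cdot 0 - 5 = 0 - 5 = -5$)
$\left(v{\left(X{\left(-5 \right)} \right)} + L\right) 180 = \left(\left(2 - 5\right) - 5\right) 180 = \left(-3 - 5\right) 180 = \left(-8\right) 180 = -1440$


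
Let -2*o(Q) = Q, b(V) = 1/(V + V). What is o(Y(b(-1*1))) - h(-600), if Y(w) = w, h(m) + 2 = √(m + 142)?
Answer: 9/4 - I*√458 ≈ 2.25 - 21.401*I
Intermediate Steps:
h(m) = -2 + √(142 + m) (h(m) = -2 + √(m + 142) = -2 + √(142 + m))
b(V) = 1/(2*V)
o(Q) = -Q/2
o(Y(b(-1*1))) - h(-600) = -1/(4*((-1*1))) - (-2 + √(142 - 600)) = -1/(4*(-1)) - (-2 + √(-458)) = -(-1)/4 - (-2 + I*√458) = -½*(-½) + (2 - I*√458) = ¼ + (2 - I*√458) = 9/4 - I*√458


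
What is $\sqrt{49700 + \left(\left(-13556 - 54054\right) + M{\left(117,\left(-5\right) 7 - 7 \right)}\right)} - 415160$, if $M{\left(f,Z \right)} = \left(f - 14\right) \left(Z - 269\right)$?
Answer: $-415160 + i \sqrt{49943} \approx -4.1516 \cdot 10^{5} + 223.48 i$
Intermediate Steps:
$M{\left(f,Z \right)} = \left(-269 + Z\right) \left(-14 + f\right)$ ($M{\left(f,Z \right)} = \left(-14 + f\right) \left(-269 + Z\right) = \left(-269 + Z\right) \left(-14 + f\right)$)
$\sqrt{49700 + \left(\left(-13556 - 54054\right) + M{\left(117,\left(-5\right) 7 - 7 \right)}\right)} - 415160 = \sqrt{49700 - \left(95317 + 14 \left(\left(-5\right) 7 - 7\right) - \left(\left(-5\right) 7 - 7\right) 117\right)} - 415160 = \sqrt{49700 - \left(95317 + 14 \left(-35 - 7\right) - \left(-35 - 7\right) 117\right)} - 415160 = \sqrt{49700 - 99643} - 415160 = \sqrt{-49943} - 415160 = i \sqrt{49943} - 415160 = -415160 + i \sqrt{49943}$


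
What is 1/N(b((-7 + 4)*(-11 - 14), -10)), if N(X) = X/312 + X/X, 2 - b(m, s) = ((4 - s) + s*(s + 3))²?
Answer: -156/3371 ≈ -0.046277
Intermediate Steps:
b(m, s) = 2 - (4 - s + s*(3 + s))² (b(m, s) = 2 - ((4 - s) + s*(s + 3))² = 2 - ((4 - s) + s*(3 + s))² = 2 - (4 - s + s*(3 + s))²)
N(X) = 1 + X/312 (N(X) = X*(1/312) + 1 = X/312 + 1 = 1 + X/312)
1/N(b((-7 + 4)*(-11 - 14), -10)) = 1/(1 + (2 - (4 + (-10)² + 2*(-10))²)/312) = 1/(1 + (2 - (4 + 100 - 20)²)/312) = 1/(1 + (2 - 1*84²)/312) = 1/(1 + (2 - 1*7056)/312) = 1/(1 + (2 - 7056)/312) = 1/(1 + (1/312)*(-7054)) = 1/(1 - 3527/156) = 1/(-3371/156) = -156/3371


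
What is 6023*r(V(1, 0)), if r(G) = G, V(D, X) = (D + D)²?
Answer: 24092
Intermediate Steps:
V(D, X) = 4*D² (V(D, X) = (2*D)² = 4*D²)
6023*r(V(1, 0)) = 6023*(4*1²) = 6023*(4*1) = 6023*4 = 24092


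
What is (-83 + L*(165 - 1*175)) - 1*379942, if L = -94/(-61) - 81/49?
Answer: -1135891375/2989 ≈ -3.8002e+5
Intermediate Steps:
L = -335/2989 (L = -94*(-1/61) - 81*1/49 = 94/61 - 81/49 = -335/2989 ≈ -0.11208)
(-83 + L*(165 - 1*175)) - 1*379942 = (-83 - 335*(165 - 1*175)/2989) - 1*379942 = (-83 - 335*(165 - 175)/2989) - 379942 = (-83 - 335/2989*(-10)) - 379942 = (-83 + 3350/2989) - 379942 = -244737/2989 - 379942 = -1135891375/2989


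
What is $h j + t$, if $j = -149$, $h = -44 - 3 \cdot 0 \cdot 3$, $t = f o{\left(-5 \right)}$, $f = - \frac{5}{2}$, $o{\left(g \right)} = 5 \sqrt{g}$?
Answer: $6556 - \frac{25 i \sqrt{5}}{2} \approx 6556.0 - 27.951 i$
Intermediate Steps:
$f = - \frac{5}{2}$ ($f = \left(-5\right) \frac{1}{2} = - \frac{5}{2} \approx -2.5$)
$t = - \frac{25 i \sqrt{5}}{2}$ ($t = - \frac{5 \cdot 5 \sqrt{-5}}{2} = - \frac{5 \cdot 5 i \sqrt{5}}{2} = - \frac{25 i \sqrt{5}}{2} \approx - 27.951 i$)
$h = -44$ ($h = -44 - 0 \cdot 3 = -44 - 0 = -44 + 0 = -44$)
$h j + t = \left(-44\right) \left(-149\right) - \frac{25 i \sqrt{5}}{2} = 6556 - \frac{25 i \sqrt{5}}{2}$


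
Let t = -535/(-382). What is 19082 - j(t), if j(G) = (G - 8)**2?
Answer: 2778166327/145924 ≈ 19038.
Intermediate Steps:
t = 535/382 (t = -535*(-1/382) = 535/382 ≈ 1.4005)
j(G) = (-8 + G)**2
19082 - j(t) = 19082 - (-8 + 535/382)**2 = 19082 - (-2521/382)**2 = 19082 - 1*6355441/145924 = 19082 - 6355441/145924 = 2778166327/145924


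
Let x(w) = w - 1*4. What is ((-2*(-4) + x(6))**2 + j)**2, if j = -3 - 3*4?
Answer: 7225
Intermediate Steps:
x(w) = -4 + w (x(w) = w - 4 = -4 + w)
j = -15 (j = -3 - 12 = -15)
((-2*(-4) + x(6))**2 + j)**2 = ((-2*(-4) + (-4 + 6))**2 - 15)**2 = ((8 + 2)**2 - 15)**2 = (10**2 - 15)**2 = (100 - 15)**2 = 85**2 = 7225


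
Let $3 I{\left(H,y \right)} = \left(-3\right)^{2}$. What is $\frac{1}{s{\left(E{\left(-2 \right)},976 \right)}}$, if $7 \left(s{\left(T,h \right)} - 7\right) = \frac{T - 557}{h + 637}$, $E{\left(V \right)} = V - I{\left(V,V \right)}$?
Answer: $\frac{11291}{78475} \approx 0.14388$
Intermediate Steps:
$I{\left(H,y \right)} = 3$ ($I{\left(H,y \right)} = \frac{\left(-3\right)^{2}}{3} = \frac{1}{3} \cdot 9 = 3$)
$E{\left(V \right)} = -3 + V$ ($E{\left(V \right)} = V - 3 = -3 + V$)
$s{\left(T,h \right)} = 7 + \frac{-557 + T}{7 \left(637 + h\right)}$ ($s{\left(T,h \right)} = 7 + \frac{\left(T - 557\right) \frac{1}{h + 637}}{7} = 7 + \frac{\left(-557 + T\right) \frac{1}{637 + h}}{7} = 7 + \frac{\frac{1}{637 + h} \left(-557 + T\right)}{7} = 7 + \frac{-557 + T}{7 \left(637 + h\right)}$)
$\frac{1}{s{\left(E{\left(-2 \right)},976 \right)}} = \frac{1}{\frac{1}{7} \frac{1}{637 + 976} \left(30656 - 5 + 49 \cdot 976\right)} = \frac{1}{\frac{1}{7} \cdot \frac{1}{1613} \left(30656 - 5 + 47824\right)} = \frac{1}{\frac{1}{7} \cdot \frac{1}{1613} \cdot 78475} = \frac{1}{\frac{78475}{11291}} = \frac{11291}{78475}$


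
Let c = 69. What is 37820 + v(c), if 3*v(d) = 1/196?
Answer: 22238161/588 ≈ 37820.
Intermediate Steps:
v(d) = 1/588 (v(d) = (1/3)/196 = (1/3)*(1/196) = 1/588)
37820 + v(c) = 37820 + 1/588 = 22238161/588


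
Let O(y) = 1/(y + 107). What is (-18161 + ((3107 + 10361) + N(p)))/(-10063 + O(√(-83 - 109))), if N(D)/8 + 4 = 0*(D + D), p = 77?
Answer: 138375494775/294702927412 - 4725*I*√3/147351463706 ≈ 0.46954 - 5.554e-8*I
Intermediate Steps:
O(y) = 1/(107 + y)
N(D) = -32 (N(D) = -32 + 8*(0*(D + D)) = -32 + 8*(0*(2*D)) = -32 + 8*0 = -32 + 0 = -32)
(-18161 + ((3107 + 10361) + N(p)))/(-10063 + O(√(-83 - 109))) = (-18161 + ((3107 + 10361) - 32))/(-10063 + 1/(107 + √(-83 - 109))) = (-18161 + (13468 - 32))/(-10063 + 1/(107 + √(-192))) = (-18161 + 13436)/(-10063 + 1/(107 + 8*I*√3)) = -4725/(-10063 + 1/(107 + 8*I*√3))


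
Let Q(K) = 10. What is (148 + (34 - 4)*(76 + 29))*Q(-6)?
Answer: 32980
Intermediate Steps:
(148 + (34 - 4)*(76 + 29))*Q(-6) = (148 + (34 - 4)*(76 + 29))*10 = (148 + 30*105)*10 = (148 + 3150)*10 = 3298*10 = 32980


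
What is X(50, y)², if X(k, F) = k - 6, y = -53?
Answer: 1936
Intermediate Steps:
X(k, F) = -6 + k
X(50, y)² = (-6 + 50)² = 44² = 1936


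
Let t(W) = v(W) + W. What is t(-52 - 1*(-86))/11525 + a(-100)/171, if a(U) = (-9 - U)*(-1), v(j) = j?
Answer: -1037147/1970775 ≈ -0.52626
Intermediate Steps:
t(W) = 2*W (t(W) = W + W = 2*W)
a(U) = 9 + U
t(-52 - 1*(-86))/11525 + a(-100)/171 = (2*(-52 - 1*(-86)))/11525 + (9 - 100)/171 = (2*(-52 + 86))*(1/11525) - 91*1/171 = (2*34)*(1/11525) - 91/171 = 68*(1/11525) - 91/171 = 68/11525 - 91/171 = -1037147/1970775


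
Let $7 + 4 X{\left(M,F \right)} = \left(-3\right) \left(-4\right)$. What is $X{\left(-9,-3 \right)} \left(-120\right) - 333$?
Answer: $-483$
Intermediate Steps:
$X{\left(M,F \right)} = \frac{5}{4}$ ($X{\left(M,F \right)} = - \frac{7}{4} + \frac{\left(-3\right) \left(-4\right)}{4} = - \frac{7}{4} + \frac{1}{4} \cdot 12 = - \frac{7}{4} + 3 = \frac{5}{4}$)
$X{\left(-9,-3 \right)} \left(-120\right) - 333 = \frac{5}{4} \left(-120\right) - 333 = -150 - 333 = -483$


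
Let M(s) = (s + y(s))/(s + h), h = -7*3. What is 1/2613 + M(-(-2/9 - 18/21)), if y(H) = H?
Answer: -354113/3279315 ≈ -0.10798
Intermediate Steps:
h = -21
M(s) = 2*s/(-21 + s) (M(s) = (s + s)/(s - 21) = (2*s)/(-21 + s) = 2*s/(-21 + s))
1/2613 + M(-(-2/9 - 18/21)) = 1/2613 + 2*(-(-2/9 - 18/21))/(-21 - (-2/9 - 18/21)) = 1/2613 + 2*(-(-2*⅑ - 18*1/21))/(-21 - (-2*⅑ - 18*1/21)) = 1/2613 + 2*(-(-2/9 - 6/7))/(-21 - (-2/9 - 6/7)) = 1/2613 + 2*(-1*(-68/63))/(-21 - 1*(-68/63)) = 1/2613 + 2*(68/63)/(-21 + 68/63) = 1/2613 + 2*(68/63)/(-1255/63) = 1/2613 + 2*(68/63)*(-63/1255) = 1/2613 - 136/1255 = -354113/3279315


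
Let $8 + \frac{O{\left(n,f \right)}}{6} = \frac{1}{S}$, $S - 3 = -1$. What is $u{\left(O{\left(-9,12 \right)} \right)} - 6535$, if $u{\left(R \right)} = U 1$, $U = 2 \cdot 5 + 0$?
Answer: $-6525$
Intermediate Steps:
$S = 2$ ($S = 3 - 1 = 2$)
$U = 10$ ($U = 10 + 0 = 10$)
$O{\left(n,f \right)} = -45$ ($O{\left(n,f \right)} = -48 + \frac{6}{2} = -48 + 6 \cdot \frac{1}{2} = -48 + 3 = -45$)
$u{\left(R \right)} = 10$ ($u{\left(R \right)} = 10 \cdot 1 = 10$)
$u{\left(O{\left(-9,12 \right)} \right)} - 6535 = 10 - 6535 = -6525$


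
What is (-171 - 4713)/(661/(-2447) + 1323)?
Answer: -2987787/809180 ≈ -3.6924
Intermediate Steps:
(-171 - 4713)/(661/(-2447) + 1323) = -4884/(661*(-1/2447) + 1323) = -4884/(-661/2447 + 1323) = -4884/3236720/2447 = -4884*2447/3236720 = -2987787/809180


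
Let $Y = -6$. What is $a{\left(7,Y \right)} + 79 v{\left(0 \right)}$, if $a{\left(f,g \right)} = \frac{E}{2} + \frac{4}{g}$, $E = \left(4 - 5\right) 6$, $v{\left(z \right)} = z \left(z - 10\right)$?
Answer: $- \frac{11}{3} \approx -3.6667$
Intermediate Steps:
$v{\left(z \right)} = z \left(-10 + z\right)$
$E = -6$ ($E = \left(-1\right) 6 = -6$)
$a{\left(f,g \right)} = -3 + \frac{4}{g}$ ($a{\left(f,g \right)} = - \frac{6}{2} + \frac{4}{g} = \left(-6\right) \frac{1}{2} + \frac{4}{g} = -3 + \frac{4}{g}$)
$a{\left(7,Y \right)} + 79 v{\left(0 \right)} = \left(-3 + \frac{4}{-6}\right) + 79 \cdot 0 \left(-10 + 0\right) = \left(-3 + 4 \left(- \frac{1}{6}\right)\right) + 79 \cdot 0 \left(-10\right) = \left(-3 - \frac{2}{3}\right) + 79 \cdot 0 = - \frac{11}{3} + 0 = - \frac{11}{3}$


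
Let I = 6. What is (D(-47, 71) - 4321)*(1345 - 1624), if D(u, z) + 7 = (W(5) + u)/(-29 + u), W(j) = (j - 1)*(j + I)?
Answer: 91770075/76 ≈ 1.2075e+6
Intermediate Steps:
W(j) = (-1 + j)*(6 + j) (W(j) = (j - 1)*(j + 6) = (-1 + j)*(6 + j))
D(u, z) = -7 + (44 + u)/(-29 + u) (D(u, z) = -7 + ((-6 + 5² + 5*5) + u)/(-29 + u) = -7 + ((-6 + 25 + 25) + u)/(-29 + u) = -7 + (44 + u)/(-29 + u))
(D(-47, 71) - 4321)*(1345 - 1624) = ((247 - 6*(-47))/(-29 - 47) - 4321)*(1345 - 1624) = ((247 + 282)/(-76) - 4321)*(-279) = (-1/76*529 - 4321)*(-279) = (-529/76 - 4321)*(-279) = -328925/76*(-279) = 91770075/76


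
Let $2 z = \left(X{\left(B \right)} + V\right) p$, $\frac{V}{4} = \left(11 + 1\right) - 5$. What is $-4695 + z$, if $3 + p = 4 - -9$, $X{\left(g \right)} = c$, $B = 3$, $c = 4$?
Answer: $-4535$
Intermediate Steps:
$X{\left(g \right)} = 4$
$V = 28$ ($V = 4 \left(\left(11 + 1\right) - 5\right) = 4 \left(12 - 5\right) = 4 \cdot 7 = 28$)
$p = 10$ ($p = -3 + \left(4 - -9\right) = -3 + \left(4 + 9\right) = -3 + 13 = 10$)
$z = 160$ ($z = \frac{\left(4 + 28\right) 10}{2} = \frac{32 \cdot 10}{2} = \frac{1}{2} \cdot 320 = 160$)
$-4695 + z = -4695 + 160 = -4535$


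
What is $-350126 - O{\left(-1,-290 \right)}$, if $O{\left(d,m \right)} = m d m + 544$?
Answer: $-266570$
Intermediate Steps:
$O{\left(d,m \right)} = 544 + d m^{2}$ ($O{\left(d,m \right)} = d m m + 544 = d m^{2} + 544 = 544 + d m^{2}$)
$-350126 - O{\left(-1,-290 \right)} = -350126 - \left(544 - \left(-290\right)^{2}\right) = -350126 - \left(544 - 84100\right) = -350126 - -83556 = -350126 + 83556 = -266570$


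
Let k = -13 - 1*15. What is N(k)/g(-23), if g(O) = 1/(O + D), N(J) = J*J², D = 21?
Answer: 43904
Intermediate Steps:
k = -28 (k = -13 - 15 = -28)
N(J) = J³
g(O) = 1/(21 + O) (g(O) = 1/(O + 21) = 1/(21 + O))
N(k)/g(-23) = (-28)³/(1/(21 - 23)) = -21952/(1/(-2)) = -21952/(-½) = -21952*(-2) = 43904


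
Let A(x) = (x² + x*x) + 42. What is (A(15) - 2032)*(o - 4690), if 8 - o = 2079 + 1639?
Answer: 12936000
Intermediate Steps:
o = -3710 (o = 8 - (2079 + 1639) = 8 - 1*3718 = 8 - 3718 = -3710)
A(x) = 42 + 2*x² (A(x) = (x² + x²) + 42 = 2*x² + 42 = 42 + 2*x²)
(A(15) - 2032)*(o - 4690) = ((42 + 2*15²) - 2032)*(-3710 - 4690) = ((42 + 2*225) - 2032)*(-8400) = ((42 + 450) - 2032)*(-8400) = (492 - 2032)*(-8400) = -1540*(-8400) = 12936000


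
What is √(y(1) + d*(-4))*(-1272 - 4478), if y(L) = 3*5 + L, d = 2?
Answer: -11500*√2 ≈ -16263.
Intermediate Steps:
y(L) = 15 + L
√(y(1) + d*(-4))*(-1272 - 4478) = √((15 + 1) + 2*(-4))*(-1272 - 4478) = √(16 - 8)*(-5750) = √8*(-5750) = (2*√2)*(-5750) = -11500*√2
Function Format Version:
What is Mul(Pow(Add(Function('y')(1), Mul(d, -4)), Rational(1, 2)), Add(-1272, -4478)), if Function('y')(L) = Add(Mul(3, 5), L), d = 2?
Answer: Mul(-11500, Pow(2, Rational(1, 2))) ≈ -16263.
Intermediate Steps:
Function('y')(L) = Add(15, L)
Mul(Pow(Add(Function('y')(1), Mul(d, -4)), Rational(1, 2)), Add(-1272, -4478)) = Mul(Pow(Add(Add(15, 1), Mul(2, -4)), Rational(1, 2)), Add(-1272, -4478)) = Mul(Pow(Add(16, -8), Rational(1, 2)), -5750) = Mul(Pow(8, Rational(1, 2)), -5750) = Mul(Mul(2, Pow(2, Rational(1, 2))), -5750) = Mul(-11500, Pow(2, Rational(1, 2)))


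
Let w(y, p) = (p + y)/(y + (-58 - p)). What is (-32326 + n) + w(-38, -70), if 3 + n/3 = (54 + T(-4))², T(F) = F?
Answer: -322801/13 ≈ -24831.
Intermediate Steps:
w(y, p) = (p + y)/(-58 + y - p)
n = 7491 (n = -9 + 3*(54 - 4)² = -9 + 3*50² = -9 + 3*2500 = -9 + 7500 = 7491)
(-32326 + n) + w(-38, -70) = (-32326 + 7491) + (-70 - 38)/(-58 - 38 - 1*(-70)) = -24835 - 108/(-58 - 38 + 70) = -24835 - 108/(-26) = -24835 - 1/26*(-108) = -24835 + 54/13 = -322801/13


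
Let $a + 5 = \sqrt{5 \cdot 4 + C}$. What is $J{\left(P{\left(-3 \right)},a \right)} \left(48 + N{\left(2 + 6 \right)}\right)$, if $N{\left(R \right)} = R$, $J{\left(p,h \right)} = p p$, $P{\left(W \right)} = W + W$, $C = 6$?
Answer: $2016$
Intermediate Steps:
$P{\left(W \right)} = 2 W$
$a = -5 + \sqrt{26}$ ($a = -5 + \sqrt{5 \cdot 4 + 6} = -5 + \sqrt{20 + 6} = -5 + \sqrt{26} \approx 0.09902$)
$J{\left(p,h \right)} = p^{2}$
$J{\left(P{\left(-3 \right)},a \right)} \left(48 + N{\left(2 + 6 \right)}\right) = \left(2 \left(-3\right)\right)^{2} \left(48 + \left(2 + 6\right)\right) = \left(-6\right)^{2} \left(48 + 8\right) = 36 \cdot 56 = 2016$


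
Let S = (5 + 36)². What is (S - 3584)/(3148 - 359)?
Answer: -1903/2789 ≈ -0.68232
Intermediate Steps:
S = 1681 (S = 41² = 1681)
(S - 3584)/(3148 - 359) = (1681 - 3584)/(3148 - 359) = -1903/2789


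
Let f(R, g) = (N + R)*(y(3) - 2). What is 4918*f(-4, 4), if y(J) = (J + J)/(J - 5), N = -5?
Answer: 221310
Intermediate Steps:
y(J) = 2*J/(-5 + J) (y(J) = (2*J)/(-5 + J) = 2*J/(-5 + J))
f(R, g) = 25 - 5*R (f(R, g) = (-5 + R)*(2*3/(-5 + 3) - 2) = (-5 + R)*(2*3/(-2) - 2) = (-5 + R)*(2*3*(-½) - 2) = (-5 + R)*(-3 - 2) = (-5 + R)*(-5) = 25 - 5*R)
4918*f(-4, 4) = 4918*(25 - 5*(-4)) = 4918*(25 + 20) = 4918*45 = 221310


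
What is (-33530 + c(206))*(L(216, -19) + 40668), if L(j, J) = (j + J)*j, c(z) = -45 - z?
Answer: -2811254820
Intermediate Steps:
L(j, J) = j*(J + j) (L(j, J) = (J + j)*j = j*(J + j))
(-33530 + c(206))*(L(216, -19) + 40668) = (-33530 + (-45 - 1*206))*(216*(-19 + 216) + 40668) = (-33530 + (-45 - 206))*(216*197 + 40668) = (-33530 - 251)*(42552 + 40668) = -33781*83220 = -2811254820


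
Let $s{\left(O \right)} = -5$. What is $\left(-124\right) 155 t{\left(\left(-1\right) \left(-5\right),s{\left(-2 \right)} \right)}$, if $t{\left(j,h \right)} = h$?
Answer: $96100$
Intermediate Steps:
$\left(-124\right) 155 t{\left(\left(-1\right) \left(-5\right),s{\left(-2 \right)} \right)} = \left(-124\right) 155 \left(-5\right) = \left(-19220\right) \left(-5\right) = 96100$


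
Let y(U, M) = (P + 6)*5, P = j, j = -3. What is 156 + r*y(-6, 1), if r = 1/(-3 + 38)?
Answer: 1095/7 ≈ 156.43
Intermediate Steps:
P = -3
r = 1/35 ≈ 0.028571
y(U, M) = 15 (y(U, M) = (-3 + 6)*5 = 3*5 = 15)
156 + r*y(-6, 1) = 156 + (1/35)*15 = 156 + 3/7 = 1095/7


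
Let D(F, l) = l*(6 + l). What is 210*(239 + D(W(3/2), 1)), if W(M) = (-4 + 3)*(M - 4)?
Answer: 51660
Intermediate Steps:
W(M) = 4 - M (W(M) = -(-4 + M) = 4 - M)
210*(239 + D(W(3/2), 1)) = 210*(239 + 1*(6 + 1)) = 210*(239 + 1*7) = 210*(239 + 7) = 210*246 = 51660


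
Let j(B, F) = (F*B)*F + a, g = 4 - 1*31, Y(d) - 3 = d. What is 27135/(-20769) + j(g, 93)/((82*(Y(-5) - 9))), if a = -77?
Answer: 804527105/3122273 ≈ 257.67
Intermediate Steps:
Y(d) = 3 + d
g = -27 (g = 4 - 31 = -27)
j(B, F) = -77 + B*F**2 (j(B, F) = (F*B)*F - 77 = (B*F)*F - 77 = B*F**2 - 77 = -77 + B*F**2)
27135/(-20769) + j(g, 93)/((82*(Y(-5) - 9))) = 27135/(-20769) + (-77 - 27*93**2)/((82*((3 - 5) - 9))) = 27135*(-1/20769) + (-77 - 27*8649)/((82*(-2 - 9))) = -9045/6923 + (-77 - 233523)/((82*(-11))) = -9045/6923 - 233600/(-902) = -9045/6923 - 233600*(-1/902) = -9045/6923 + 116800/451 = 804527105/3122273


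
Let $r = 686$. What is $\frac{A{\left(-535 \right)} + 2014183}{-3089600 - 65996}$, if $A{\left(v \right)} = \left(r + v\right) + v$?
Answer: $- \frac{2013799}{3155596} \approx -0.63817$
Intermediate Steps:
$A{\left(v \right)} = 686 + 2 v$ ($A{\left(v \right)} = \left(686 + v\right) + v = 686 + 2 v$)
$\frac{A{\left(-535 \right)} + 2014183}{-3089600 - 65996} = \frac{\left(686 + 2 \left(-535\right)\right) + 2014183}{-3089600 - 65996} = \frac{\left(686 - 1070\right) + 2014183}{-3155596} = \left(-384 + 2014183\right) \left(- \frac{1}{3155596}\right) = 2013799 \left(- \frac{1}{3155596}\right) = - \frac{2013799}{3155596}$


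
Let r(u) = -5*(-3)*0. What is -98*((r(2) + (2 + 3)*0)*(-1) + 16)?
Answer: -1568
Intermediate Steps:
r(u) = 0 (r(u) = 15*0 = 0)
-98*((r(2) + (2 + 3)*0)*(-1) + 16) = -98*((0 + (2 + 3)*0)*(-1) + 16) = -98*((0 + 5*0)*(-1) + 16) = -98*((0 + 0)*(-1) + 16) = -98*(0*(-1) + 16) = -98*(0 + 16) = -98*16 = -1568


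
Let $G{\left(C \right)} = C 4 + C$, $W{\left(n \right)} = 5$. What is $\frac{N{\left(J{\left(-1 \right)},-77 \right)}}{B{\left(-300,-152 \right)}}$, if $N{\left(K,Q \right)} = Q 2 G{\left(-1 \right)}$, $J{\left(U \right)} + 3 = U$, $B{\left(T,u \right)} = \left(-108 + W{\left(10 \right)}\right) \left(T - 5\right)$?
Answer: $\frac{154}{6283} \approx 0.024511$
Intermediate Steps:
$G{\left(C \right)} = 5 C$ ($G{\left(C \right)} = 4 C + C = 5 C$)
$B{\left(T,u \right)} = 515 - 103 T$ ($B{\left(T,u \right)} = \left(-108 + 5\right) \left(T - 5\right) = - 103 \left(-5 + T\right) = 515 - 103 T$)
$J{\left(U \right)} = -3 + U$
$N{\left(K,Q \right)} = - 10 Q$ ($N{\left(K,Q \right)} = Q 2 \cdot 5 \left(-1\right) = 2 Q \left(-5\right) = - 10 Q$)
$\frac{N{\left(J{\left(-1 \right)},-77 \right)}}{B{\left(-300,-152 \right)}} = \frac{\left(-10\right) \left(-77\right)}{515 - -30900} = \frac{770}{515 + 30900} = \frac{770}{31415} = 770 \cdot \frac{1}{31415} = \frac{154}{6283}$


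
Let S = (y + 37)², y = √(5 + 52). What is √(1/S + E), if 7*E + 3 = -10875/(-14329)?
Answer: I*√(32112/100303 - 1/(37 + √57)²) ≈ 0.56537*I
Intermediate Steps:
y = √57 ≈ 7.5498
S = (37 + √57)² (S = (√57 + 37)² = (37 + √57)² ≈ 1984.7)
E = -32112/100303 (E = -3/7 + (-10875/(-14329))/7 = -3/7 + (-10875*(-1/14329))/7 = -3/7 + (⅐)*(10875/14329) = -3/7 + 10875/100303 = -32112/100303 ≈ -0.32015)
√(1/S + E) = √(1/((37 + √57)²) - 32112/100303) = √((37 + √57)⁻² - 32112/100303) = √(-32112/100303 + (37 + √57)⁻²)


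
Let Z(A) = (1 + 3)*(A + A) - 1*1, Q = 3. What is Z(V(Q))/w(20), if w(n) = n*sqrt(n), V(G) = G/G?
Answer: 7*sqrt(5)/200 ≈ 0.078262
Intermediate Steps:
V(G) = 1
w(n) = n**(3/2)
Z(A) = -1 + 8*A (Z(A) = 4*(2*A) - 1 = 8*A - 1 = -1 + 8*A)
Z(V(Q))/w(20) = (-1 + 8*1)/(20**(3/2)) = (-1 + 8)/((40*sqrt(5))) = (sqrt(5)/200)*7 = 7*sqrt(5)/200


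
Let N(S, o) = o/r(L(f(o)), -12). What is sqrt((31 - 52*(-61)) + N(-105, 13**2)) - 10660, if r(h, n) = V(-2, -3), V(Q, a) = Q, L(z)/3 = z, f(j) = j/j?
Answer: -10660 + 9*sqrt(154)/2 ≈ -10604.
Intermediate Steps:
f(j) = 1
L(z) = 3*z
r(h, n) = -2
N(S, o) = -o/2 (N(S, o) = o/(-2) = o*(-1/2) = -o/2)
sqrt((31 - 52*(-61)) + N(-105, 13**2)) - 10660 = sqrt((31 - 52*(-61)) - 1/2*13**2) - 10660 = sqrt((31 + 3172) - 1/2*169) - 10660 = sqrt(3203 - 169/2) - 10660 = sqrt(6237/2) - 10660 = 9*sqrt(154)/2 - 10660 = -10660 + 9*sqrt(154)/2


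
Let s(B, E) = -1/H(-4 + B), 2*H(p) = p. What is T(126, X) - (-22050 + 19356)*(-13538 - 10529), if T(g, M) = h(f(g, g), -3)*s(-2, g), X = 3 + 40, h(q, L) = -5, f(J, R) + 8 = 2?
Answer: -194509499/3 ≈ -6.4836e+7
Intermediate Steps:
H(p) = p/2
f(J, R) = -6 (f(J, R) = -8 + 2 = -6)
X = 43
s(B, E) = -1/(-2 + B/2) (s(B, E) = -1/((-4 + B)/2) = -1/(-2 + B/2))
T(g, M) = -5/3 (T(g, M) = -(-10)/(-4 - 2) = -(-10)/(-6) = -(-10)*(-1)/6 = -5*⅓ = -5/3)
T(126, X) - (-22050 + 19356)*(-13538 - 10529) = -5/3 - (-22050 + 19356)*(-13538 - 10529) = -5/3 - (-2694)*(-24067) = -5/3 - 1*64836498 = -5/3 - 64836498 = -194509499/3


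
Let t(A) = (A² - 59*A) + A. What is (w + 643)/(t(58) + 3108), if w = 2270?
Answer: 971/1036 ≈ 0.93726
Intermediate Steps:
t(A) = A² - 58*A
(w + 643)/(t(58) + 3108) = (2270 + 643)/(58*(-58 + 58) + 3108) = 2913/(58*0 + 3108) = 2913/(0 + 3108) = 2913/3108 = 2913*(1/3108) = 971/1036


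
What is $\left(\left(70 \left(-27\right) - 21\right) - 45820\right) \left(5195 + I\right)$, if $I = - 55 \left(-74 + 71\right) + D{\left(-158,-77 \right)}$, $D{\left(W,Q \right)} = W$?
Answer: $-248296662$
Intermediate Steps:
$I = 7$ ($I = - 55 \left(-74 + 71\right) - 158 = \left(-55\right) \left(-3\right) - 158 = 165 - 158 = 7$)
$\left(\left(70 \left(-27\right) - 21\right) - 45820\right) \left(5195 + I\right) = \left(\left(70 \left(-27\right) - 21\right) - 45820\right) \left(5195 + 7\right) = \left(\left(-1890 - 21\right) - 45820\right) 5202 = \left(-1911 - 45820\right) 5202 = \left(-47731\right) 5202 = -248296662$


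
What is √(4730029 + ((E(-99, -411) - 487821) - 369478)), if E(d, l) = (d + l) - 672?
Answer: 6*√107543 ≈ 1967.6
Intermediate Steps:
E(d, l) = -672 + d + l
√(4730029 + ((E(-99, -411) - 487821) - 369478)) = √(4730029 + (((-672 - 99 - 411) - 487821) - 369478)) = √(4730029 + ((-1182 - 487821) - 369478)) = √(4730029 + (-489003 - 369478)) = √(4730029 - 858481) = √3871548 = 6*√107543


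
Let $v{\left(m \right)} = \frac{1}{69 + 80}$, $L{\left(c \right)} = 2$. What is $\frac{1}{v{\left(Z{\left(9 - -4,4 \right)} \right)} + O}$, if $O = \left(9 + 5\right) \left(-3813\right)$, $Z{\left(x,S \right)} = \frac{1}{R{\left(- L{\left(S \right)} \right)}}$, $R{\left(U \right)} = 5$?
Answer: $- \frac{149}{7953917} \approx -1.8733 \cdot 10^{-5}$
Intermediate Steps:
$Z{\left(x,S \right)} = \frac{1}{5}$
$v{\left(m \right)} = \frac{1}{149}$
$O = -53382$ ($O = 14 \left(-3813\right) = -53382$)
$\frac{1}{v{\left(Z{\left(9 - -4,4 \right)} \right)} + O} = \frac{1}{\frac{1}{149} - 53382} = \frac{1}{- \frac{7953917}{149}} = - \frac{149}{7953917}$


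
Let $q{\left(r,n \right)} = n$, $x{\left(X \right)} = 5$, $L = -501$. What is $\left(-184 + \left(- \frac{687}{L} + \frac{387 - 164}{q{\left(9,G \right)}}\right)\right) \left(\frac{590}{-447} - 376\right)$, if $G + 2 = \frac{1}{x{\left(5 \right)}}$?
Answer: $\frac{77701908752}{671841} \approx 1.1566 \cdot 10^{5}$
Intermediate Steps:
$G = - \frac{9}{5}$ ($G = -2 + \frac{1}{5} = - \frac{9}{5} \approx -1.8$)
$\left(-184 + \left(- \frac{687}{L} + \frac{387 - 164}{q{\left(9,G \right)}}\right)\right) \left(\frac{590}{-447} - 376\right) = \left(-184 + \left(- \frac{687}{-501} + \frac{387 - 164}{- \frac{9}{5}}\right)\right) \left(\frac{590}{-447} - 376\right) = \left(-184 + \left(\left(-687\right) \left(- \frac{1}{501}\right) + \left(387 - 164\right) \left(- \frac{5}{9}\right)\right)\right) \left(590 \left(- \frac{1}{447}\right) - 376\right) = \left(-184 + \left(\frac{229}{167} + 223 \left(- \frac{5}{9}\right)\right)\right) \left(- \frac{590}{447} - 376\right) = \left(-184 + \left(\frac{229}{167} - \frac{1115}{9}\right)\right) \left(- \frac{168662}{447}\right) = \left(-184 - \frac{184144}{1503}\right) \left(- \frac{168662}{447}\right) = \left(- \frac{460696}{1503}\right) \left(- \frac{168662}{447}\right) = \frac{77701908752}{671841}$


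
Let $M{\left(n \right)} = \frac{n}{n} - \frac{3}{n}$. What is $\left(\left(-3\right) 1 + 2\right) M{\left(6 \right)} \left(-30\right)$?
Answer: $15$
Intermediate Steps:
$M{\left(n \right)} = 1 - \frac{3}{n}$
$\left(\left(-3\right) 1 + 2\right) M{\left(6 \right)} \left(-30\right) = \left(\left(-3\right) 1 + 2\right) \frac{-3 + 6}{6} \left(-30\right) = \left(-3 + 2\right) \frac{1}{6} \cdot 3 \left(-30\right) = \left(-1\right) \frac{1}{2} \left(-30\right) = \left(- \frac{1}{2}\right) \left(-30\right) = 15$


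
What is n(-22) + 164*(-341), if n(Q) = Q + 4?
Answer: -55942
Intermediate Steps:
n(Q) = 4 + Q
n(-22) + 164*(-341) = (4 - 22) + 164*(-341) = -18 - 55924 = -55942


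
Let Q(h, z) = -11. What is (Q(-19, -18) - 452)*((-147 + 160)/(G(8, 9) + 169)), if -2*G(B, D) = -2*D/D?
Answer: -6019/170 ≈ -35.406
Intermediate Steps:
G(B, D) = 1 (G(B, D) = -(-1)*D/D = -(-1) = -1/2*(-2) = 1)
(Q(-19, -18) - 452)*((-147 + 160)/(G(8, 9) + 169)) = (-11 - 452)*((-147 + 160)/(1 + 169)) = -6019/170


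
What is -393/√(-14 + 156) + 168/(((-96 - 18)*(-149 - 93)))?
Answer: 14/2299 - 393*√142/142 ≈ -32.974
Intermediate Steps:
-393/√(-14 + 156) + 168/(((-96 - 18)*(-149 - 93))) = -393*√142/142 + 168/((-114*(-242))) = -393*√142/142 + 168/27588 = -393*√142/142 + 168*(1/27588) = -393*√142/142 + 14/2299 = 14/2299 - 393*√142/142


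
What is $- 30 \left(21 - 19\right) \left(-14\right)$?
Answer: $840$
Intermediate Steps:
$- 30 \left(21 - 19\right) \left(-14\right) = \left(-30\right) 2 \left(-14\right) = \left(-60\right) \left(-14\right) = 840$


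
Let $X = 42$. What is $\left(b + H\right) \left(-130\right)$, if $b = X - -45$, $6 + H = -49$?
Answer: $-4160$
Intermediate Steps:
$H = -55$ ($H = -6 - 49 = -55$)
$b = 87$ ($b = 42 - -45 = 42 + 45 = 87$)
$\left(b + H\right) \left(-130\right) = \left(87 - 55\right) \left(-130\right) = 32 \left(-130\right) = -4160$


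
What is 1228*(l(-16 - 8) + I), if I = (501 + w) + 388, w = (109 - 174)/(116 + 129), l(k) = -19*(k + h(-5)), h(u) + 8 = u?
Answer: 95777860/49 ≈ 1.9547e+6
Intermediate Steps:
h(u) = -8 + u
l(k) = 247 - 19*k (l(k) = -19*(k + (-8 - 5)) = -19*(k - 13) = -19*(-13 + k) = 247 - 19*k)
w = -13/49 (w = -65/245 = -65*1/245 = -13/49 ≈ -0.26531)
I = 43548/49 (I = (501 - 13/49) + 388 = 24536/49 + 388 = 43548/49 ≈ 888.73)
1228*(l(-16 - 8) + I) = 1228*((247 - 19*(-16 - 8)) + 43548/49) = 1228*((247 - 19*(-24)) + 43548/49) = 1228*((247 + 456) + 43548/49) = 1228*(703 + 43548/49) = 1228*(77995/49) = 95777860/49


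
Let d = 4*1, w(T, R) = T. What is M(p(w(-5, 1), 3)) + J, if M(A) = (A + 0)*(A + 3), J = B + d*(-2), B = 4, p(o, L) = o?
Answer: 6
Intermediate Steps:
d = 4
J = -4 (J = 4 + 4*(-2) = 4 - 8 = -4)
M(A) = A*(3 + A)
M(p(w(-5, 1), 3)) + J = -5*(3 - 5) - 4 = -5*(-2) - 4 = 10 - 4 = 6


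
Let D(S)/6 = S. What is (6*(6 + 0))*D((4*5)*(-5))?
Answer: -21600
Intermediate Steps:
D(S) = 6*S
(6*(6 + 0))*D((4*5)*(-5)) = (6*(6 + 0))*(6*((4*5)*(-5))) = (6*6)*(6*(20*(-5))) = 36*(6*(-100)) = 36*(-600) = -21600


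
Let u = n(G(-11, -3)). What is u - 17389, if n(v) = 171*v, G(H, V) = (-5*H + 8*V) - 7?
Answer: -13285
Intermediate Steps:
G(H, V) = -7 - 5*H + 8*V
u = 4104 (u = 171*(-7 - 5*(-11) + 8*(-3)) = 171*(-7 + 55 - 24) = 171*24 = 4104)
u - 17389 = 4104 - 17389 = -13285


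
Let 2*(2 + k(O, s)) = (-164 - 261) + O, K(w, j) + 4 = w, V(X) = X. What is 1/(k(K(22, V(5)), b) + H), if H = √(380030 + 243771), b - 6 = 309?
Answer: 822/2326283 + 4*√623801/2326283 ≈ 0.0017114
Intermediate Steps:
K(w, j) = -4 + w
b = 315 (b = 6 + 309 = 315)
k(O, s) = -429/2 + O/2 (k(O, s) = -2 + ((-164 - 261) + O)/2 = -2 + (-425 + O)/2 = -2 + (-425/2 + O/2) = -429/2 + O/2)
H = √623801 ≈ 789.81
1/(k(K(22, V(5)), b) + H) = 1/((-429/2 + (-4 + 22)/2) + √623801) = 1/((-429/2 + (½)*18) + √623801) = 1/((-429/2 + 9) + √623801) = 1/(-411/2 + √623801)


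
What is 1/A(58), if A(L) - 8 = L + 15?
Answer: 1/81 ≈ 0.012346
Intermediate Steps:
A(L) = 23 + L (A(L) = 8 + (L + 15) = 8 + (15 + L) = 23 + L)
1/A(58) = 1/(23 + 58) = 1/81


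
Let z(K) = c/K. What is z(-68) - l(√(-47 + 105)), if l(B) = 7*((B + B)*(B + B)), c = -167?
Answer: -110265/68 ≈ -1621.5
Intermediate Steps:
z(K) = -167/K
l(B) = 28*B² (l(B) = 7*((2*B)*(2*B)) = 7*(4*B²) = 28*B²)
z(-68) - l(√(-47 + 105)) = -167/(-68) - 28*(√(-47 + 105))² = -167*(-1/68) - 28*(√58)² = 167/68 - 28*58 = 167/68 - 1*1624 = 167/68 - 1624 = -110265/68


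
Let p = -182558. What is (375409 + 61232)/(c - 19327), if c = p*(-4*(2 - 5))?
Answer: -436641/2210023 ≈ -0.19757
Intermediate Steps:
c = -2190696 (c = -(-730232)*(2 - 5) = -(-730232)*(-3) = -182558*12 = -2190696)
(375409 + 61232)/(c - 19327) = (375409 + 61232)/(-2190696 - 19327) = 436641/(-2210023) = 436641*(-1/2210023) = -436641/2210023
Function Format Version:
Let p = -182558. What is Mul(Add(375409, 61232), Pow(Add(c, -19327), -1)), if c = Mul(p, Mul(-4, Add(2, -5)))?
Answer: Rational(-436641, 2210023) ≈ -0.19757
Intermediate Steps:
c = -2190696 (c = Mul(-182558, Mul(-4, Add(2, -5))) = Mul(-182558, Mul(-4, -3)) = Mul(-182558, 12) = -2190696)
Mul(Add(375409, 61232), Pow(Add(c, -19327), -1)) = Mul(Add(375409, 61232), Pow(Add(-2190696, -19327), -1)) = Mul(436641, Pow(-2210023, -1)) = Mul(436641, Rational(-1, 2210023)) = Rational(-436641, 2210023)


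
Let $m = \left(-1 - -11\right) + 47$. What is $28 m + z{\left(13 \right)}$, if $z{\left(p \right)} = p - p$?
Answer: $1596$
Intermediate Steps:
$z{\left(p \right)} = 0$
$m = 57$ ($m = \left(-1 + 11\right) + 47 = 10 + 47 = 57$)
$28 m + z{\left(13 \right)} = 28 \cdot 57 + 0 = 1596 + 0 = 1596$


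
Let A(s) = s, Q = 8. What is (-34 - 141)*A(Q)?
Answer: -1400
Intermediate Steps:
(-34 - 141)*A(Q) = (-34 - 141)*8 = -175*8 = -1400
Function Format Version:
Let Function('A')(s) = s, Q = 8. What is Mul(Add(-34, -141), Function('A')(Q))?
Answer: -1400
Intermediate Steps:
Mul(Add(-34, -141), Function('A')(Q)) = Mul(Add(-34, -141), 8) = Mul(-175, 8) = -1400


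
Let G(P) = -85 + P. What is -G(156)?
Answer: -71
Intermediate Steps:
-G(156) = -(-85 + 156) = -1*71 = -71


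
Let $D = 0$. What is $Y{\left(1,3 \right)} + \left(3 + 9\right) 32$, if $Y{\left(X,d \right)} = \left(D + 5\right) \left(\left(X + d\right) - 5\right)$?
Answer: $379$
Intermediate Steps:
$Y{\left(X,d \right)} = -25 + 5 X + 5 d$ ($Y{\left(X,d \right)} = \left(0 + 5\right) \left(\left(X + d\right) - 5\right) = 5 \left(-5 + X + d\right) = -25 + 5 X + 5 d$)
$Y{\left(1,3 \right)} + \left(3 + 9\right) 32 = \left(-25 + 5 \cdot 1 + 5 \cdot 3\right) + \left(3 + 9\right) 32 = \left(-25 + 5 + 15\right) + 12 \cdot 32 = -5 + 384 = 379$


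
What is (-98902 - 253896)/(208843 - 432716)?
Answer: 352798/223873 ≈ 1.5759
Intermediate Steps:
(-98902 - 253896)/(208843 - 432716) = -352798/(-223873) = -352798*(-1/223873) = 352798/223873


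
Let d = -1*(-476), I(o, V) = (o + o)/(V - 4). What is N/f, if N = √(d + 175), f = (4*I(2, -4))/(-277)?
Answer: 277*√651/2 ≈ 3533.8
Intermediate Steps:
I(o, V) = 2*o/(-4 + V) (I(o, V) = (2*o)/(-4 + V) = 2*o/(-4 + V))
f = 2/277 (f = (4*(2*2/(-4 - 4)))/(-277) = (4*(2*2/(-8)))*(-1/277) = (4*(2*2*(-⅛)))*(-1/277) = (4*(-½))*(-1/277) = -2*(-1/277) = 2/277 ≈ 0.0072202)
d = 476
N = √651 (N = √(476 + 175) = √651 ≈ 25.515)
N/f = √651/(2/277) = √651*(277/2) = 277*√651/2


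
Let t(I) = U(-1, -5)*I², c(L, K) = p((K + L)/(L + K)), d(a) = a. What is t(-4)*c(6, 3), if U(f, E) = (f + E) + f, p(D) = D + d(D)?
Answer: -224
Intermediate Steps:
p(D) = 2*D (p(D) = D + D = 2*D)
c(L, K) = 2 (c(L, K) = 2*((K + L)/(L + K)) = 2*((K + L)/(K + L)) = 2*1 = 2)
U(f, E) = E + 2*f (U(f, E) = (E + f) + f = E + 2*f)
t(I) = -7*I² (t(I) = (-5 + 2*(-1))*I² = (-5 - 2)*I² = -7*I²)
t(-4)*c(6, 3) = -7*(-4)²*2 = -7*16*2 = -112*2 = -224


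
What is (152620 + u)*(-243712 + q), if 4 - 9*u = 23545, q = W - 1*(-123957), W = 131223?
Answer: 5160749084/3 ≈ 1.7203e+9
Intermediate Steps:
q = 255180 (q = 131223 - 1*(-123957) = 131223 + 123957 = 255180)
u = -7847/3 (u = 4/9 - 1/9*23545 = 4/9 - 23545/9 = -7847/3 ≈ -2615.7)
(152620 + u)*(-243712 + q) = (152620 - 7847/3)*(-243712 + 255180) = (450013/3)*11468 = 5160749084/3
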